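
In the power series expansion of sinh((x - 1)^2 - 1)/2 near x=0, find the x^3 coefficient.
Expand to order 3: sinh((x - 1)^2 - 1)/2 = -2·x^3/3 + x^2/2 - x + O(x^4).
The coefficient of x^3 is -2/3.

Final answer: -2/3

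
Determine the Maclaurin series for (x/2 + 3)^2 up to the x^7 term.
x^2/4 + 3·x + 9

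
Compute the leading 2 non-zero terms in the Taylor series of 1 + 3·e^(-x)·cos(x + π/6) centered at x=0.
x·(-3·√(3)/2 - 3/2) + 1 + 3·√(3)/2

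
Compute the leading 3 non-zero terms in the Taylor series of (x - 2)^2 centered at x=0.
x^2 - 4·x + 4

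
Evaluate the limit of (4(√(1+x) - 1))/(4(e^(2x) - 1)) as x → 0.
Both numerator and denominator → 0 as x → 0; this is a 0/0 indeterminate form.
Expand each to leading order near x = 0: numerator ~ 2·x, denominator ~ 8·x.
The limit of the ratio is 1/4.

Final answer: 1/4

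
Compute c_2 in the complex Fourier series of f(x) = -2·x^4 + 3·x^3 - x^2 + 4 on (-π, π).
Compute the real Fourier coefficients first: a_2 = 5 - 4·π^2, b_2 = 9/2 - 3·π^2.
Then c_2 = (a_2 − i·b_2)/2 = -2·π^2 + 5/2 - 9·i/4 + 3·i·π^2/2.

Final answer: -2·π^2 + 5/2 - 9·i/4 + 3·i·π^2/2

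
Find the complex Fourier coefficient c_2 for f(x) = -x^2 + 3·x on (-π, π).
Compute the real Fourier coefficients first: a_2 = -1, b_2 = -3.
Then c_2 = (a_2 − i·b_2)/2 = -1/2 + 3·i/2.

Final answer: -1/2 + 3·i/2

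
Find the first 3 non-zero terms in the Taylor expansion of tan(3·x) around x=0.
162·x^5/5 + 9·x^3 + 3·x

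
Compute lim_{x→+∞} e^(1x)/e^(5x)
This is an ∞/∞ indeterminate form as x → +∞.
Rewrite e^(1x)/e^(5x) = e^((1−5)x) = e^(-4x); the exponent coefficient is -4 < 0 so e^(-4x) → 0.
Limit = 0.

Final answer: 0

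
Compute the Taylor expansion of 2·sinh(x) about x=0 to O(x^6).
x^5/60 + x^3/3 + 2·x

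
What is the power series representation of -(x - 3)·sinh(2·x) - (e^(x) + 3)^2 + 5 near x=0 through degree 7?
25·x^7/504 - 131·x^6/360 + 29·x^5/60 - 9·x^4/4 + 5·x^3/3 - 7·x^2 - 2·x - 11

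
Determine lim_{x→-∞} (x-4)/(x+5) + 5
Evaluate the dominant behaviour as x → -∞; each term tends to a finite value or vanishes.
Limit = 6.

Final answer: 6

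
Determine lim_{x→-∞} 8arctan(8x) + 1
Evaluate the dominant behaviour as x → -∞; each term tends to a finite value or vanishes.
Limit = 1 - 4·π.

Final answer: 1 - 4·π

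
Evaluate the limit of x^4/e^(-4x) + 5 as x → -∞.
The quotient is an ∞/∞ indeterminate form as x → -∞.
Compare growth rates of the dominant terms (exponentials ≫ polynomials ≫ logarithms), or apply L'Hôpital's rule; the quotient → 0.
Adding the constant: 0 + 5 = 5. Limit = 5.

Final answer: 5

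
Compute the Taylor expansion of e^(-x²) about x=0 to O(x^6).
x^4/2 - x^2 + 1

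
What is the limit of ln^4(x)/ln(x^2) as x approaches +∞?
This is an ∞/∞ indeterminate form as x → +∞.
Write ln(x^2) = 2·ln(x), reducing the quotient to ln^3(x)/2 → ∞.
Limit = ∞.

Final answer: ∞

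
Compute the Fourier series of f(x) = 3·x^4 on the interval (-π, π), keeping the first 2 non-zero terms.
(144 - 24·π^2)·cos(x) + 3·π^4/5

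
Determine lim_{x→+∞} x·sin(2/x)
As x → +∞: let u = 2/x → 0⁺; then x·sin(2/x) = 2·sin(u)/u → 2·1 = 2.
Limit = 2.

Final answer: 2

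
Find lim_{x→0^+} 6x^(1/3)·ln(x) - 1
The product is a 0·∞ indeterminate form at x → 0⁺.
Rewrite the product as 6·ln(x) / x^(-1/3) and apply L'Hôpital, or use the standard hierarchy x^(-1/3) ≫ |ln x| as x → 0⁺.
The indeterminate product → 0, so the limit = -1.

Final answer: -1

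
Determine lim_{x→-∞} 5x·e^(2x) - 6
The product is a 0·∞ indeterminate form at x → -∞.
Rewrite the product as 5x / e^(-2x) (an ∞/∞ form) and apply L'Hôpital, or use the standard hierarchy e^(2|x|) ≫ |x| as x → -∞.
The indeterminate product → 0, so the limit = -6.

Final answer: -6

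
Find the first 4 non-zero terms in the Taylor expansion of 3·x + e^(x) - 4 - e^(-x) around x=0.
x^5/60 + x^3/3 + 5·x - 4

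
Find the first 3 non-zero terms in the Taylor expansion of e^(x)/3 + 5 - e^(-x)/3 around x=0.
x^3/9 + 2·x/3 + 5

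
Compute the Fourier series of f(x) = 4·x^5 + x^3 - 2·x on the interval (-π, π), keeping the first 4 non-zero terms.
(-158·π^2 + 8·π^4 + 944)·sin(x) + (-4·π^4 - 53/2 + 19·π^2)·sin(2·x) + (-142·π^2/27 + 176/81 + 8·π^4/3)·sin(3·x) + (-2·π^4 + 1/4 + 2·π^2)·sin(4·x)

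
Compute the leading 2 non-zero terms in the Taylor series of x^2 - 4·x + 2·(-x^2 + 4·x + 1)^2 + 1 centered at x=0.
12·x + 3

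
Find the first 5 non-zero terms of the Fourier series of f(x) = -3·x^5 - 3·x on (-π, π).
(-726 - 6·π^4 + 120·π^2)·sin(x) + (-15·π^2 + 51/2 + 3·π^4)·sin(2·x) + (-2·π^4 - 134/27 + 40·π^2/9)·sin(3·x) + (-15·π^2/8 + 141/64 + 3·π^4/2)·sin(4·x) + (-6·π^4/5 - 894/625 + 24·π^2/25)·sin(5·x)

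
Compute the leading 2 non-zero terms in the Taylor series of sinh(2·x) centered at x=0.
4·x^3/3 + 2·x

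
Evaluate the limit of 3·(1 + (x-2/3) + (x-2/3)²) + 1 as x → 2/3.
Direct substitution at x = 2/3 gives 4.

Final answer: 4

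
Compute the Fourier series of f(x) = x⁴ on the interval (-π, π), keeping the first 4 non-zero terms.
(48 - 8·π^2)·cos(x) + (-3 + 2·π^2)·cos(2·x) + (16/27 - 8·π^2/9)·cos(3·x) + π^4/5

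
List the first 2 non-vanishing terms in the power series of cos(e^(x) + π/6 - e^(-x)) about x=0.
-x + √(3)/2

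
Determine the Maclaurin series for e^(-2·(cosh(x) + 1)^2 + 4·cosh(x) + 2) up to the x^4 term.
4·x^4·e^(-2)/3 - 2·x^2·e^(-2) + e^(-2)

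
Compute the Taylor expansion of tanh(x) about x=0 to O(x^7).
2·x^5/15 - x^3/3 + x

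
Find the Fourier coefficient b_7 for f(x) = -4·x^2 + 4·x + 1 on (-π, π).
b_7 = (1/π) ∫_{-π}^{π} f(x)·sin(7x) dx.
Evaluate the integral (use parity and integration by parts as needed): b_7 = 8/7.

Final answer: 8/7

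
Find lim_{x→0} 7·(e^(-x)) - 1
Direct substitution at x = 0 gives 6.

Final answer: 6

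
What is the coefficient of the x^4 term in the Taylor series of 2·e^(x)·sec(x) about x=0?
Expand to order 4: 2·e^(x)·sec(x) = x^4 + 4·x^3/3 + 2·x^2 + 2·x + 2 + O(x^5).
The coefficient of x^4 is 1.

Final answer: 1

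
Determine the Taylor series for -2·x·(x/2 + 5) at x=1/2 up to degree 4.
-21/4 - 11·(x - 1/2) - (x - 1/2)^2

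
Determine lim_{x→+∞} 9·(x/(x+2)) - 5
Evaluate the dominant behaviour as x → +∞; each term tends to a finite value or vanishes.
Limit = 4.

Final answer: 4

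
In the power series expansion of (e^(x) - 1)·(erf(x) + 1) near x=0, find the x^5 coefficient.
Expand to order 5: (e^(x) - 1)·(erf(x) + 1) = x^5·(1/120 - 1/(4·√(π))) + x^4·(1/24 - 1/(3·√(π))) + x^3·(1/6 + 1/√(π)) + x^2·(1/2 + 2/√(π)) + x + O(x^6).
The coefficient of x^5 is 1/120 - 1/(4·√(π)).

Final answer: 1/120 - 1/(4·√(π))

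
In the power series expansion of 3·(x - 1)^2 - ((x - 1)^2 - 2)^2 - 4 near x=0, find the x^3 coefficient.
Expand to order 3: 3·(x - 1)^2 - ((x - 1)^2 - 2)^2 - 4 = 4·x^3 + x^2 - 10·x - 2 + O(x^4).
The coefficient of x^3 is 4.

Final answer: 4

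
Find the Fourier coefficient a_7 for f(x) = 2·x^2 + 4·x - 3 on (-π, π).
a_7 = (1/π) ∫_{-π}^{π} f(x)·cos(7x) dx.
Evaluate the integral (use parity and integration by parts as needed): a_7 = -8/49.

Final answer: -8/49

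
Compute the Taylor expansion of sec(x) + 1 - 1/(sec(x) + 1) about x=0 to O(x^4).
5·x^2/8 + 3/2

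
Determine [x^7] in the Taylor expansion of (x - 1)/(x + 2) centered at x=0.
Expand to order 7: (x - 1)/(x + 2) = 3·x^7/256 - 3·x^6/128 + 3·x^5/64 - 3·x^4/32 + 3·x^3/16 - 3·x^2/8 + 3·x/4 - 1/2 + O(x^8).
The coefficient of x^7 is 3/256.

Final answer: 3/256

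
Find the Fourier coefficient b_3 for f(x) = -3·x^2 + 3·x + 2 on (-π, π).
b_3 = (1/π) ∫_{-π}^{π} f(x)·sin(3x) dx.
Evaluate the integral (use parity and integration by parts as needed): b_3 = 2.

Final answer: 2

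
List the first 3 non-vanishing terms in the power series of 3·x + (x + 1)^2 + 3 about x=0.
x^2 + 5·x + 4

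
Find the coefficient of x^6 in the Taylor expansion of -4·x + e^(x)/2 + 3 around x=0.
Expand to order 6: -4·x + e^(x)/2 + 3 = x^6/1440 + x^5/240 + x^4/48 + x^3/12 + x^2/4 - 7·x/2 + 7/2 + O(x^7).
The coefficient of x^6 is 1/1440.

Final answer: 1/1440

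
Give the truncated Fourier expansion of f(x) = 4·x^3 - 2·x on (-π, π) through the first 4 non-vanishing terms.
(-52 + 8·π^2)·sin(x) + (8 - 4·π^2)·sin(2·x) + (-28/9 + 8·π^2/3)·sin(3·x) + (7/4 - 2·π^2)·sin(4·x)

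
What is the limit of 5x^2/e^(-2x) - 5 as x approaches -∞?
The quotient is an ∞/∞ indeterminate form as x → -∞.
Compare growth rates of the dominant terms (exponentials ≫ polynomials ≫ logarithms), or apply L'Hôpital's rule; the quotient → 0.
Adding the constant: 0 - 5 = -5. Limit = -5.

Final answer: -5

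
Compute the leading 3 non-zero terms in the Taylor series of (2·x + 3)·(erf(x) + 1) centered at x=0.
4·x^2/√(π) + x·(2 + 6/√(π)) + 3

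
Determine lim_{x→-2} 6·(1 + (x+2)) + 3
Direct substitution at x = -2 gives 9.

Final answer: 9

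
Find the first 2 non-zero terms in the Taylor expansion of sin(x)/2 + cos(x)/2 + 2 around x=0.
x/2 + 5/2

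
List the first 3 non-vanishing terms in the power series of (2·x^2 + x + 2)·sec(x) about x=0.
3·x^2 + x + 2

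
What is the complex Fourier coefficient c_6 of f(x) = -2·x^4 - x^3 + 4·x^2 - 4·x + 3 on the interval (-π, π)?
Compute the real Fourier coefficients first: a_6 = 14/27 - 4·π^2/9, b_6 = 23/18 + π^2/3.
Then c_6 = (a_6 − i·b_6)/2 = -2·π^2/9 + 7/27 - i·π^2/6 - 23·i/36.

Final answer: -2·π^2/9 + 7/27 - i·π^2/6 - 23·i/36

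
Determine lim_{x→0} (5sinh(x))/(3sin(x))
Both numerator and denominator → 0 as x → 0; this is a 0/0 indeterminate form.
Expand each to leading order near x = 0: numerator ~ 5·x, denominator ~ 3·x.
The limit of the ratio is 5/3.

Final answer: 5/3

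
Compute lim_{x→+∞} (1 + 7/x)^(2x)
As x → +∞: write (1 + 7/x)^(2x) = ((1 + 7/x)^x)^2 → (e^7)^2 = e^14.
Limit = e^(14).

Final answer: e^(14)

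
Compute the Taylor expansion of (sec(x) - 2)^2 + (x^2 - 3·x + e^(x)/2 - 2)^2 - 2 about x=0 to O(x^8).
17·x^7/1680 + 3·x^6/40 + 11·x^5/120 + 11·x^4/12 - 13·x^3/2 + 3·x^2/2 + 15·x/2 + 5/4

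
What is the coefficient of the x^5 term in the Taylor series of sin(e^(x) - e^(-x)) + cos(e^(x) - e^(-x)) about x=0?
-23/60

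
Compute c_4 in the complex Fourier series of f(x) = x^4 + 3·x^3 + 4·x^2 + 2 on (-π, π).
Compute the real Fourier coefficients first: a_4 = 13/16 + π^2/2, b_4 = 9/16 - 3·π^2/2.
Then c_4 = (a_4 − i·b_4)/2 = 13/32 + π^2/4 - 9·i/32 + 3·i·π^2/4.

Final answer: 13/32 + π^2/4 - 9·i/32 + 3·i·π^2/4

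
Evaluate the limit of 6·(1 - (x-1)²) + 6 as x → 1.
Direct substitution at x = 1 gives 12.

Final answer: 12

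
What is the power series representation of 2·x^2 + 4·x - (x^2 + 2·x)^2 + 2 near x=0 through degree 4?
-x^4 - 4·x^3 - 2·x^2 + 4·x + 2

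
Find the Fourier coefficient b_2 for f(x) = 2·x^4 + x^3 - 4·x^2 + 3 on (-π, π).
b_2 = (1/π) ∫_{-π}^{π} f(x)·sin(2x) dx.
Evaluate the integral (use parity and integration by parts as needed): b_2 = 3/2 - π^2.

Final answer: 3/2 - π^2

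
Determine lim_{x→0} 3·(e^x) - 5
Direct substitution at x = 0 gives -2.

Final answer: -2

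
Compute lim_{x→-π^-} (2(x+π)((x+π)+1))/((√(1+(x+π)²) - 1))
Both numerator and denominator → 0 as x → -π^-; this is a 0/0 indeterminate form.
Expand each to leading order near x = -π: numerator ~ 2·(x + π), denominator ~ (x + π)^2/2.
The limit of the ratio is -∞.

Final answer: -∞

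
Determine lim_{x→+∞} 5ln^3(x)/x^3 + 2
The quotient is an ∞/∞ indeterminate form as x → +∞.
The polynomial denominator x^3 dominates the logarithmic numerator (any positive power of x ≫ ln^3(x) as x → ∞), so the quotient → 0.
Adding the constant: 0 + 2 = 2. Limit = 2.

Final answer: 2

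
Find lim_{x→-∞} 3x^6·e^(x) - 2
The product is a 0·∞ indeterminate form at x → -∞.
Rewrite the product as 3x^6 / e^(-x) (an ∞/∞ form) and apply L'Hôpital, or use the standard hierarchy e^(|x|) ≫ |x^6| as x → -∞.
The indeterminate product → 0, so the limit = -2.

Final answer: -2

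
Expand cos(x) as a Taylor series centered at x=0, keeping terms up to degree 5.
x^4/24 - x^2/2 + 1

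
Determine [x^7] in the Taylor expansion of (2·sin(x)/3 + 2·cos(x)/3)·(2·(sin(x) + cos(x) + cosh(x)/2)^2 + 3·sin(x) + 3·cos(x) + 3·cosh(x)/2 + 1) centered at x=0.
Expand to order 7: (2·sin(x)/3 + 2·cos(x)/3)·(2·(sin(x) + cos(x) + cosh(x)/2)^2 + 3·sin(x) + 3·cos(x) + 3·cosh(x)/2 + 1) = -151·x^7/560 + 31·x^6/48 + 181·x^5/120 - 55·x^4/24 - 107·x^3/18 + 5·x^2/2 + 38·x/3 + 20/3 + O(x^8).
The coefficient of x^7 is -151/560.

Final answer: -151/560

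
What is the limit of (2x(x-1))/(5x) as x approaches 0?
Both numerator and denominator → 0 as x → 0; this is a 0/0 indeterminate form.
Expand each to leading order near x = 0: numerator ~ -2·x, denominator ~ 5·x.
The limit of the ratio is -2/5.

Final answer: -2/5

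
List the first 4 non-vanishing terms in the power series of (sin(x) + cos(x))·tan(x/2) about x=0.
-x^4/24 - 5·x^3/24 + x^2/2 + x/2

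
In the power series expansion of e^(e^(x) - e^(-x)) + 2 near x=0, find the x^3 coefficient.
Expand to order 3: e^(e^(x) - e^(-x)) + 2 = 5·x^3/3 + 2·x^2 + 2·x + 3 + O(x^4).
The coefficient of x^3 is 5/3.

Final answer: 5/3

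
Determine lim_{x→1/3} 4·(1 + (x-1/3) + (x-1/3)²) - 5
Direct substitution at x = 1/3 gives -1.

Final answer: -1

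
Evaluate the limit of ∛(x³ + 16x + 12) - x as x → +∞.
This is an ∞ − ∞ indeterminate form.
Multiply by (A² + AB + B²)/(A² + AB + B²) where A = ∛(x³+16x + 12), B = x to use A³ − B³ = (A−B)(A²+AB+B²); the x³ terms cancel, leaving (16x + 12)/(A²+AB+B²) with denominator ~ 3x², so the limit is 0.
Limit = 0.

Final answer: 0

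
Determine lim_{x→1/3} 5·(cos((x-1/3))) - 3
Direct substitution at x = 1/3 gives 2.

Final answer: 2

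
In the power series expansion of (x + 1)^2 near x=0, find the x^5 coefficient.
Expand to order 5: (x + 1)^2 = x^2 + 2·x + 1 + O(x^6).
The coefficient of x^5 is 0.

Final answer: 0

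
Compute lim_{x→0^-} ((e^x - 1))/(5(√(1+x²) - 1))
Both numerator and denominator → 0 as x → 0^-; this is a 0/0 indeterminate form.
Expand each to leading order near x = 0: numerator ~ x, denominator ~ 5·x^2/2.
The limit of the ratio is -∞.

Final answer: -∞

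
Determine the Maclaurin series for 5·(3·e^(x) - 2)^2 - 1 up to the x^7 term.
95·x^7/84 + 47·x^6/12 + 23·x^5/2 + 55·x^4/2 + 50·x^3 + 60·x^2 + 30·x + 4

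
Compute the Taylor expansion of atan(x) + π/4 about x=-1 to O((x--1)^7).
(x + 1)/2 + (x + 1)^2/4 + (x + 1)^3/12 - (x + 1)^5/40 - (x + 1)^6/48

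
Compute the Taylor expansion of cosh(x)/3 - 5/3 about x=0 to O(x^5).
x^4/72 + x^2/6 - 4/3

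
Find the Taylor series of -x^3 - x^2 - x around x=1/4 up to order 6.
-21/64 - 27·(x - 1/4)/16 - 7·(x - 1/4)^2/4 - (x - 1/4)^3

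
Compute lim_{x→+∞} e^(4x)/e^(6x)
This is an ∞/∞ indeterminate form as x → +∞.
Rewrite e^(4x)/e^(6x) = e^((4−6)x) = e^(-2x); the exponent coefficient is -2 < 0 so e^(-2x) → 0.
Limit = 0.

Final answer: 0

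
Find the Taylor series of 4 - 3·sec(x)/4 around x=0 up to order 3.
13/4 - 3·x^2/8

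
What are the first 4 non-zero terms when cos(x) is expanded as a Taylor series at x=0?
-x^6/720 + x^4/24 - x^2/2 + 1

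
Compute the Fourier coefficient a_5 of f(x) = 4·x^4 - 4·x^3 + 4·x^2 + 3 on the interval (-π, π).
a_5 = (1/π) ∫_{-π}^{π} f(x)·cos(5x) dx.
Evaluate the integral (use parity and integration by parts as needed): a_5 = -32·π^2/25 - 208/625.

Final answer: -32·π^2/25 - 208/625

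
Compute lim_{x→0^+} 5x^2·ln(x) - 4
The product is a 0·∞ indeterminate form at x → 0⁺.
Rewrite the product as 5·ln(x) / x^(-2) and apply L'Hôpital, or use the standard hierarchy x^(-2) ≫ |ln x| as x → 0⁺.
The indeterminate product → 0, so the limit = -4.

Final answer: -4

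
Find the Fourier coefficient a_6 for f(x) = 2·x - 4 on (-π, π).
a_6 = (1/π) ∫_{-π}^{π} f(x)·cos(6x) dx.
Evaluate the integral (use parity and integration by parts as needed): a_6 = 0.

Final answer: 0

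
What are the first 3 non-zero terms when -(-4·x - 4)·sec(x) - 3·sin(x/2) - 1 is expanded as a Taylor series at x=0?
2·x^2 + 5·x/2 + 3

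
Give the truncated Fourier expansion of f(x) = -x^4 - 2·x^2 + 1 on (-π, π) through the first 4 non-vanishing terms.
(-40 + 8·π^2)·cos(x) + (1 - 2·π^2)·cos(2·x) + (8/27 + 8·π^2/9)·cos(3·x) - π^4/5 - 2·π^2/3 + 1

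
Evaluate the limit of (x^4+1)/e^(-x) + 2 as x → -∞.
The quotient is an ∞/∞ indeterminate form as x → -∞.
Compare growth rates of the dominant terms (exponentials ≫ polynomials ≫ logarithms), or apply L'Hôpital's rule; the quotient → 0.
Adding the constant: 0 + 2 = 2. Limit = 2.

Final answer: 2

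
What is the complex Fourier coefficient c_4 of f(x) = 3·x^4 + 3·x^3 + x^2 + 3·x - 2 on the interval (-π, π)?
Compute the real Fourier coefficients first: a_4 = -5/16 + 3·π^2/2, b_4 = -3·π^2/2 - 15/16.
Then c_4 = (a_4 − i·b_4)/2 = -5/32 + 3·π^2/4 + 15·i/32 + 3·i·π^2/4.

Final answer: -5/32 + 3·π^2/4 + 15·i/32 + 3·i·π^2/4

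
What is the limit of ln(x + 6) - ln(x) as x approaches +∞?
This is an ∞ − ∞ indeterminate form.
Combine the logarithms: ln(x+6) − ln(x) = ln((x+6)/(x)) = ln(1 + 6/(x)) → ln(1) = 0.
Limit = 0.

Final answer: 0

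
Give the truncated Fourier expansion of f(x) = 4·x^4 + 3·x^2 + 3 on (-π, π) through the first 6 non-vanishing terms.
(180 - 32·π^2)·cos(x) + (-9 + 8·π^2)·cos(2·x) + (28/27 - 32·π^2/9)·cos(3·x) + 2·π^2·cos(4·x) + (-32·π^2/25 - 108/625)·cos(5·x) + 3 + π^2 + 4·π^4/5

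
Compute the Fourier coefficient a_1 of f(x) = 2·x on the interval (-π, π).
a_1 = (1/π) ∫_{-π}^{π} f(x)·cos(1x) dx.
Evaluate the integral (use parity and integration by parts as needed): a_1 = 0.

Final answer: 0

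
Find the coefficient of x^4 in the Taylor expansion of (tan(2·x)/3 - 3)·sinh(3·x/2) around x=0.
Expand to order 4: (tan(2·x)/3 - 3)·sinh(3·x/2) = 41·x^4/24 - 27·x^3/16 + x^2 - 9·x/2 + O(x^5).
The coefficient of x^4 is 41/24.

Final answer: 41/24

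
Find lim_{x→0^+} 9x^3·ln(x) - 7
The product is a 0·∞ indeterminate form at x → 0⁺.
Rewrite the product as 9·ln(x) / x^(-3) and apply L'Hôpital, or use the standard hierarchy x^(-3) ≫ |ln x| as x → 0⁺.
The indeterminate product → 0, so the limit = -7.

Final answer: -7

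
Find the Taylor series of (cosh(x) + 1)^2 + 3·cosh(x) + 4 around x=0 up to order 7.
37·x^6/720 + 13·x^4/24 + 7·x^2/2 + 11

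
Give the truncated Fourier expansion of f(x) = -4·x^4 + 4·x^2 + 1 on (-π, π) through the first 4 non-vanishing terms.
(-208 + 32·π^2)·cos(x) + (16 - 8·π^2)·cos(2·x) + (-112/27 + 32·π^2/9)·cos(3·x) - 4·π^4/5 + 1 + 4·π^2/3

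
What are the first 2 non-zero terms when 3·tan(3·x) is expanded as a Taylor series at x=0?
27·x^3 + 9·x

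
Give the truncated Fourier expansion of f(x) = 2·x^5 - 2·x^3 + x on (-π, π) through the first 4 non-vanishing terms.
(-84·π^2 + 4·π^4 + 506)·sin(x) + (-2·π^4 - 19 + 12·π^2)·sin(2·x) + (-116·π^2/27 + 286/81 + 4·π^4/3)·sin(3·x) + (-π^4 - 43/32 + 9·π^2/4)·sin(4·x)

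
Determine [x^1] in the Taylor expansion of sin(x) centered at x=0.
Expand to order 1: sin(x) = x + O(x^2).
The coefficient of x^1 is 1.

Final answer: 1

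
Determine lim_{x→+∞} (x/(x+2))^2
As x → +∞: x/(x+2) = 1/(1 + 2/x) → 1, and the 2nd power of a limit-1 base also → 1.
Limit = 1.

Final answer: 1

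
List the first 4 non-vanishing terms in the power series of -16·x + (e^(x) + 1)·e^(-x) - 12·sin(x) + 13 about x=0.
11·x^3/6 + x^2/2 - 29·x + 15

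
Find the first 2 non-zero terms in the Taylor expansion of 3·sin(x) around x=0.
-x^3/2 + 3·x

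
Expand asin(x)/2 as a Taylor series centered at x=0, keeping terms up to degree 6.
3·x^5/80 + x^3/12 + x/2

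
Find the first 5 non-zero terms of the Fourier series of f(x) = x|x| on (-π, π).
(-8 + 2·π^2)·sin(x)/π - π·sin(2·x) + (-8 + 18·π^2)·sin(3·x)/(27·π) - π·sin(4·x)/2 + (-8 + 50·π^2)·sin(5·x)/(125·π)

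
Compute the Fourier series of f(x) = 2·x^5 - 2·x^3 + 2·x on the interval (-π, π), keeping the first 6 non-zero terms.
(-84·π^2 + 4·π^4 + 508)·sin(x) + (-2·π^4 - 20 + 12·π^2)·sin(2·x) + (-116·π^2/27 + 340/81 + 4·π^4/3)·sin(3·x) + (-π^4 - 59/32 + 9·π^2/4)·sin(4·x) + (-36·π^2/25 + 716/625 + 4·π^4/5)·sin(5·x) + (-2·π^4/3 - 68/81 + 28·π^2/27)·sin(6·x)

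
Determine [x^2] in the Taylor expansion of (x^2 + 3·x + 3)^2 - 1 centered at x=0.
Expand to order 2: (x^2 + 3·x + 3)^2 - 1 = 15·x^2 + 18·x + 8 + O(x^3).
The coefficient of x^2 is 15.

Final answer: 15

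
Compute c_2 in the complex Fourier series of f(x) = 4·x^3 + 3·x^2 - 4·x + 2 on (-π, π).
Compute the real Fourier coefficients first: a_2 = 3, b_2 = 10 - 4·π^2.
Then c_2 = (a_2 − i·b_2)/2 = 3/2 - 5·i + 2·i·π^2.

Final answer: 3/2 - 5·i + 2·i·π^2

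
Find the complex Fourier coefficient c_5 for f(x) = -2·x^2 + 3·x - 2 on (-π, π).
Compute the real Fourier coefficients first: a_5 = 8/25, b_5 = 6/5.
Then c_5 = (a_5 − i·b_5)/2 = 4/25 - 3·i/5.

Final answer: 4/25 - 3·i/5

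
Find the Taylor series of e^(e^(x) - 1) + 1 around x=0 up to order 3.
5·x^3/6 + x^2 + x + 2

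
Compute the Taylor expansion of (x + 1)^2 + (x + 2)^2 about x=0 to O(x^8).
2·x^2 + 6·x + 5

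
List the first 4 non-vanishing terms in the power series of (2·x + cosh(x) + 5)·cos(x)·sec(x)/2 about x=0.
x^4/48 + x^2/4 + x + 3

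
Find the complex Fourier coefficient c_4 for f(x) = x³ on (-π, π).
Compute the real Fourier coefficients first: a_4 = 0, b_4 = 3/16 - π^2/2.
Then c_4 = (a_4 − i·b_4)/2 = -3·i/32 + i·π^2/4.

Final answer: -3·i/32 + i·π^2/4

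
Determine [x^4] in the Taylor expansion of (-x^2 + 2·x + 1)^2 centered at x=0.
Expand to order 4: (-x^2 + 2·x + 1)^2 = x^4 - 4·x^3 + 2·x^2 + 4·x + 1 + O(x^5).
The coefficient of x^4 is 1.

Final answer: 1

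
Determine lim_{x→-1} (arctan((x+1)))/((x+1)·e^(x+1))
Both numerator and denominator → 0 as x → -1; this is a 0/0 indeterminate form.
Expand each to leading order near x = -1: numerator ~ (x + 1), denominator ~ (x + 1).
The limit of the ratio is 1.

Final answer: 1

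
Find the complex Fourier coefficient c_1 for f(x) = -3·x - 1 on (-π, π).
Compute the real Fourier coefficients first: a_1 = 0, b_1 = -6.
Then c_1 = (a_1 − i·b_1)/2 = 3·i.

Final answer: 3·i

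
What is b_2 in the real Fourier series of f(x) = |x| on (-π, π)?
b_2 = (1/π) ∫_{-π}^{π} f(x)·sin(2x) dx.
Evaluate the integral (use parity and integration by parts as needed): b_2 = 0.

Final answer: 0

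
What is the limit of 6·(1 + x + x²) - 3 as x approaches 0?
Direct substitution at x = 0 gives 3.

Final answer: 3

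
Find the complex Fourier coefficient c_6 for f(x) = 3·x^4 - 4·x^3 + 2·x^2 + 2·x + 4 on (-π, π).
Compute the real Fourier coefficients first: a_6 = 1/9 + 2·π^2/3, b_6 = -8/9 + 4·π^2/3.
Then c_6 = (a_6 − i·b_6)/2 = 1/18 + π^2/3 - 2·i·π^2/3 + 4·i/9.

Final answer: 1/18 + π^2/3 - 2·i·π^2/3 + 4·i/9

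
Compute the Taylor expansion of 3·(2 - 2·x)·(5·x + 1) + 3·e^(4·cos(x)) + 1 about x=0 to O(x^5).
13·x^4·e^(4)/2 + x^2·(-6·e^(4) - 30) + 24·x + 7 + 3·e^(4)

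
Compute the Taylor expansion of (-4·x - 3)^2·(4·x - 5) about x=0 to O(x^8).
64·x^3 + 16·x^2 - 84·x - 45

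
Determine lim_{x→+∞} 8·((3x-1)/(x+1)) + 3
Evaluate the dominant behaviour as x → +∞; each term tends to a finite value or vanishes.
Limit = 27.

Final answer: 27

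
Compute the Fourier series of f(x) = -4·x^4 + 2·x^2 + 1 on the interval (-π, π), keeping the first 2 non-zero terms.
(-200 + 32·π^2)·cos(x) - 4·π^4/5 + 1 + 2·π^2/3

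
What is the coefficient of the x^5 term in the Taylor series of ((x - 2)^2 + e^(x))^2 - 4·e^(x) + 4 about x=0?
Expand to order 5: ((x - 2)^2 + e^(x))^2 - 4·e^(x) + 4 = 3·x^5/10 + 3·x^4/2 - 8·x^3 + 22·x^2 - 34·x + 25 + O(x^6).
The coefficient of x^5 is 3/10.

Final answer: 3/10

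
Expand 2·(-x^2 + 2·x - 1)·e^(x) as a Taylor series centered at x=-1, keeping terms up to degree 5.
-8·e^(-1) + 2·e^(-1)·(x + 1)^2 + 2·e^(-1)·(x + 1)^3/3 - e^(-1)·(x + 1)^5/15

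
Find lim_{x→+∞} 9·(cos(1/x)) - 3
Evaluate the dominant behaviour as x → +∞; each term tends to a finite value or vanishes.
Limit = 6.

Final answer: 6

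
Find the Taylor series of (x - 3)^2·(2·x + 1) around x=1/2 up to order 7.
25/2 + 5·(x - 1/2)/2 - 8·(x - 1/2)^2 + 2·(x - 1/2)^3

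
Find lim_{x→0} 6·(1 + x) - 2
Direct substitution at x = 0 gives 4.

Final answer: 4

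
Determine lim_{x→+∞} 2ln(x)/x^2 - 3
The quotient is an ∞/∞ indeterminate form as x → +∞.
The polynomial denominator x^2 dominates the logarithmic numerator (any positive power of x ≫ ln(x) as x → ∞), so the quotient → 0.
Adding the constant: 0 - 3 = -3. Limit = -3.

Final answer: -3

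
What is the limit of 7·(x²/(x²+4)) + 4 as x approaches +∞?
Evaluate the dominant behaviour as x → +∞; each term tends to a finite value or vanishes.
Limit = 11.

Final answer: 11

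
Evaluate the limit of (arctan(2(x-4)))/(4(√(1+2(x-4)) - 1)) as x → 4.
Both numerator and denominator → 0 as x → 4; this is a 0/0 indeterminate form.
Expand each to leading order near x = 4: numerator ~ 2·(x - 4), denominator ~ 4·(x - 4).
The limit of the ratio is 1/2.

Final answer: 1/2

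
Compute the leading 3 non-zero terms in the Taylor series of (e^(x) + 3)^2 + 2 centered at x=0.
5·x^2 + 8·x + 18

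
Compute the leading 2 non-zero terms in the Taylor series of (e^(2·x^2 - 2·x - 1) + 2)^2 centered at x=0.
-4·x·(e^(-1) + 2)·e^(-1) + (e^(-1) + 2)^2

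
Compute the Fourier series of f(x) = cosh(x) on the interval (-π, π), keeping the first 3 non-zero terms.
-cos(x)·sinh(π)/π + 2·cos(2·x)·sinh(π)/(5·π) + sinh(π)/π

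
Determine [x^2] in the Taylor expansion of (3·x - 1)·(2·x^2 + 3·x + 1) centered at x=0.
Expand to order 2: (3·x - 1)·(2·x^2 + 3·x + 1) = 7·x^2 - 1 + O(x^3).
The coefficient of x^2 is 7.

Final answer: 7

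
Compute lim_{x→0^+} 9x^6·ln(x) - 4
The product is a 0·∞ indeterminate form at x → 0⁺.
Rewrite the product as 9·ln(x) / x^(-6) and apply L'Hôpital, or use the standard hierarchy x^(-6) ≫ |ln x| as x → 0⁺.
The indeterminate product → 0, so the limit = -4.

Final answer: -4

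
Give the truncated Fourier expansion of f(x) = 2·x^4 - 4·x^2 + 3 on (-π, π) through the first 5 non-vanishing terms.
(112 - 16·π^2)·cos(x) + (-10 + 4·π^2)·cos(2·x) + (80/27 - 16·π^2/9)·cos(3·x) + (-11/8 + π^2)·cos(4·x) - 4·π^2/3 + 3 + 2·π^4/5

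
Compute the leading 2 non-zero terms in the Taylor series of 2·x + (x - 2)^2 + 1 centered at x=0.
5 - 2·x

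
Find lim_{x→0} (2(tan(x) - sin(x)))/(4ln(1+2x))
Both numerator and denominator → 0 as x → 0; this is a 0/0 indeterminate form.
Expand each to leading order near x = 0: numerator ~ x^3, denominator ~ 8·x.
The limit of the ratio is 0.

Final answer: 0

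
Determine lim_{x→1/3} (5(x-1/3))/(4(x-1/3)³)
Both numerator and denominator → 0 as x → 1/3; this is a 0/0 indeterminate form.
Expand each to leading order near x = 1/3: numerator ~ 5·(x - 1/3), denominator ~ 4·(x - 1/3)^3.
The limit of the ratio is ∞.

Final answer: ∞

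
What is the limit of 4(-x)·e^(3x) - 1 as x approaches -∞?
The product is a 0·∞ indeterminate form at x → -∞.
Rewrite the product as 4(-x) / e^(-3x) (an ∞/∞ form) and apply L'Hôpital, or use the standard hierarchy e^(3|x|) ≫ |(-x)| as x → -∞.
The indeterminate product → 0, so the limit = -1.

Final answer: -1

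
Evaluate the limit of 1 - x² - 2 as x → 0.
Direct substitution at x = 0 gives -1.

Final answer: -1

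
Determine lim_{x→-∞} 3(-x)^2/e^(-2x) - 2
The quotient is an ∞/∞ indeterminate form as x → -∞.
Compare growth rates of the dominant terms (exponentials ≫ polynomials ≫ logarithms), or apply L'Hôpital's rule; the quotient → 0.
Adding the constant: 0 - 2 = -2. Limit = -2.

Final answer: -2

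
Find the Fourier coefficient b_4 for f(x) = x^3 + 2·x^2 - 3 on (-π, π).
b_4 = (1/π) ∫_{-π}^{π} f(x)·sin(4x) dx.
Evaluate the integral (use parity and integration by parts as needed): b_4 = 3/16 - π^2/2.

Final answer: 3/16 - π^2/2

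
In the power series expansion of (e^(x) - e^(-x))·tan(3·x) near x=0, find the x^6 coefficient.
Expand to order 6: (e^(x) - e^(-x))·tan(3·x) = 1357·x^6/20 + 19·x^4 + 6·x^2 + O(x^7).
The coefficient of x^6 is 1357/20.

Final answer: 1357/20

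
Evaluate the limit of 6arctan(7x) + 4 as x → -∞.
Evaluate the dominant behaviour as x → -∞; each term tends to a finite value or vanishes.
Limit = 4 - 3·π.

Final answer: 4 - 3·π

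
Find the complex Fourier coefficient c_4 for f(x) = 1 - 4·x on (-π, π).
Compute the real Fourier coefficients first: a_4 = 0, b_4 = 2.
Then c_4 = (a_4 − i·b_4)/2 = -i.

Final answer: -i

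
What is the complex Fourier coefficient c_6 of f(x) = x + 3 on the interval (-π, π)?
Compute the real Fourier coefficients first: a_6 = 0, b_6 = -1/3.
Then c_6 = (a_6 − i·b_6)/2 = i/6.

Final answer: i/6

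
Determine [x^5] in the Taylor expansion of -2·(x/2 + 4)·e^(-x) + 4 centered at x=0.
Expand to order 5: -2·(x/2 + 4)·e^(-x) + 4 = x^5/40 - x^4/6 + 5·x^3/6 - 3·x^2 + 7·x - 4 + O(x^6).
The coefficient of x^5 is 1/40.

Final answer: 1/40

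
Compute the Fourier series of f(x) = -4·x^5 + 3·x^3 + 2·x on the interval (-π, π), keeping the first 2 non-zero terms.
(-992 - 8·π^4 + 166·π^2)·sin(x) + (-23·π^2 + 65/2 + 4·π^4)·sin(2·x)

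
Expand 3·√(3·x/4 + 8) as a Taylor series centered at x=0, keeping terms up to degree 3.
81·√(2)·x^3/262144 - 27·√(2)·x^2/4096 + 9·√(2)·x/32 + 6·√(2)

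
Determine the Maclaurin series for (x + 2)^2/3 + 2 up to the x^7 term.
x^2/3 + 4·x/3 + 10/3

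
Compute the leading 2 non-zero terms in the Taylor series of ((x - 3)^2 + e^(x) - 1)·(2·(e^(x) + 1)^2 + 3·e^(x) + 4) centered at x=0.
24·x + 135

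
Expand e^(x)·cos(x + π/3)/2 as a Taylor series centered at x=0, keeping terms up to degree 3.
x^3·(-√(3)/12 - 1/12) - √(3)·x^2/4 + x·(1/4 - √(3)/4) + 1/4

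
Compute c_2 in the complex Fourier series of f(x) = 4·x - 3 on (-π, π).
Compute the real Fourier coefficients first: a_2 = 0, b_2 = -4.
Then c_2 = (a_2 − i·b_2)/2 = 2·i.

Final answer: 2·i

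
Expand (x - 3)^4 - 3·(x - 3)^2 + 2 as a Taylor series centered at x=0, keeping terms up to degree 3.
-12·x^3 + 51·x^2 - 90·x + 56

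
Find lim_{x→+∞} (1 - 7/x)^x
As x → +∞: this is the defining limit (1 - 7/x)^x → e^(-7).
Limit = e^(-7).

Final answer: e^(-7)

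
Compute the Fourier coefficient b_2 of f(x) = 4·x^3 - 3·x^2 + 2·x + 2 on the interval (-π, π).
b_2 = (1/π) ∫_{-π}^{π} f(x)·sin(2x) dx.
Evaluate the integral (use parity and integration by parts as needed): b_2 = 4 - 4·π^2.

Final answer: 4 - 4·π^2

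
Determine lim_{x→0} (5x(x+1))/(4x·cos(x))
Both numerator and denominator → 0 as x → 0; this is a 0/0 indeterminate form.
Expand each to leading order near x = 0: numerator ~ 5·x, denominator ~ 4·x.
The limit of the ratio is 5/4.

Final answer: 5/4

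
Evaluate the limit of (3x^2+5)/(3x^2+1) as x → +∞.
This is an ∞/∞ indeterminate form as x → +∞.
Divide numerator and denominator by x^2 and let the lower-order terms vanish; the leading terms give 3/3 = 1.
Limit = 1.

Final answer: 1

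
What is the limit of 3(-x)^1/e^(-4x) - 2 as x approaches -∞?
The quotient is an ∞/∞ indeterminate form as x → -∞.
Compare growth rates of the dominant terms (exponentials ≫ polynomials ≫ logarithms), or apply L'Hôpital's rule; the quotient → 0.
Adding the constant: 0 - 2 = -2. Limit = -2.

Final answer: -2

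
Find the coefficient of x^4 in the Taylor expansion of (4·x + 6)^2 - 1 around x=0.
Expand to order 4: (4·x + 6)^2 - 1 = 16·x^2 + 48·x + 35 + O(x^5).
The coefficient of x^4 is 0.

Final answer: 0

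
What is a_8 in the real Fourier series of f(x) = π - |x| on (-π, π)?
a_8 = (1/π) ∫_{-π}^{π} f(x)·cos(8x) dx.
Evaluate the integral (use parity and integration by parts as needed): a_8 = 0.

Final answer: 0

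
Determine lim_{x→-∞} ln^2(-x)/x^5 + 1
The quotient is an ∞/∞ indeterminate form as x → -∞.
Compare growth rates of the dominant terms (exponentials ≫ polynomials ≫ logarithms), or apply L'Hôpital's rule; the quotient → 0.
Adding the constant: 0 + 1 = 1. Limit = 1.

Final answer: 1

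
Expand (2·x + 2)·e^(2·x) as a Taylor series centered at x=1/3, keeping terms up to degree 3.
8·e^(2/3)/3 + 22·e^(2/3)·(x - 1/3)/3 + 28·e^(2/3)·(x - 1/3)^2/3 + 68·e^(2/3)·(x - 1/3)^3/9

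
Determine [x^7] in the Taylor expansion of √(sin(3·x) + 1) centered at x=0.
Expand to order 7: √(sin(3·x) + 1) = -243·x^7/71680 - 81·x^6/5120 + 81·x^5/1280 + 27·x^4/128 - 9·x^3/16 - 9·x^2/8 + 3·x/2 + 1 + O(x^8).
The coefficient of x^7 is -243/71680.

Final answer: -243/71680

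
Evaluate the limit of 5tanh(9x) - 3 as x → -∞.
Evaluate the dominant behaviour as x → -∞; each term tends to a finite value or vanishes.
Limit = -8.

Final answer: -8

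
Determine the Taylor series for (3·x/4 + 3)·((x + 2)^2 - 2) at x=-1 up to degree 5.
-9/4 + 15·(x + 1)/4 + 15·(x + 1)^2/4 + 3·(x + 1)^3/4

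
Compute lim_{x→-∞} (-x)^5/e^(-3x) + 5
The quotient is an ∞/∞ indeterminate form as x → -∞.
Compare growth rates of the dominant terms (exponentials ≫ polynomials ≫ logarithms), or apply L'Hôpital's rule; the quotient → 0.
Adding the constant: 0 + 5 = 5. Limit = 5.

Final answer: 5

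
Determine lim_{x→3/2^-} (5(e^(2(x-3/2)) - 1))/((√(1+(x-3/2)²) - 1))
Both numerator and denominator → 0 as x → 3/2^-; this is a 0/0 indeterminate form.
Expand each to leading order near x = 3/2: numerator ~ 10·(x - 3/2), denominator ~ (x - 3/2)^2/2.
The limit of the ratio is -∞.

Final answer: -∞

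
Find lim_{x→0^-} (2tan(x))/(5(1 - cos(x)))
Both numerator and denominator → 0 as x → 0^-; this is a 0/0 indeterminate form.
Expand each to leading order near x = 0: numerator ~ 2·x, denominator ~ 5·x^2/2.
The limit of the ratio is -∞.

Final answer: -∞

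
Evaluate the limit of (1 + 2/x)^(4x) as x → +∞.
As x → +∞: write (1 + 2/x)^(4x) = ((1 + 2/x)^x)^4 → (e^2)^4 = e^8.
Limit = e^(8).

Final answer: e^(8)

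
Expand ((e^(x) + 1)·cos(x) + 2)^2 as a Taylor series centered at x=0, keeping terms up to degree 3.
-11·x^3/3 - 3·x^2 + 8·x + 16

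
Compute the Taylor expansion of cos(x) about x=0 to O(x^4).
1 - x^2/2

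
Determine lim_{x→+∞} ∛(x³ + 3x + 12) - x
This is an ∞ − ∞ indeterminate form.
Multiply by (A² + AB + B²)/(A² + AB + B²) where A = ∛(x³+3x + 12), B = x to use A³ − B³ = (A−B)(A²+AB+B²); the x³ terms cancel, leaving (3x + 12)/(A²+AB+B²) with denominator ~ 3x², so the limit is 0.
Limit = 0.

Final answer: 0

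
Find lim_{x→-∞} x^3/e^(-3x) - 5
The quotient is an ∞/∞ indeterminate form as x → -∞.
Compare growth rates of the dominant terms (exponentials ≫ polynomials ≫ logarithms), or apply L'Hôpital's rule; the quotient → 0.
Adding the constant: 0 - 5 = -5. Limit = -5.

Final answer: -5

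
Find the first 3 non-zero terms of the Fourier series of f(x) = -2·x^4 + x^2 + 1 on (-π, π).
(-100 + 16·π^2)·cos(x) + (7 - 4·π^2)·cos(2·x) - 2·π^4/5 + 1 + π^2/3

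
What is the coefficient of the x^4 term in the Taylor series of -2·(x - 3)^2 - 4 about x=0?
Expand to order 4: -2·(x - 3)^2 - 4 = -2·x^2 + 12·x - 22 + O(x^5).
The coefficient of x^4 is 0.

Final answer: 0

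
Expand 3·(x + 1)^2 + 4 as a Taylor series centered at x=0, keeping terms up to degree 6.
3·x^2 + 6·x + 7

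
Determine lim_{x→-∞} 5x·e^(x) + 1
The product is a 0·∞ indeterminate form at x → -∞.
Rewrite the product as 5x / e^(-x) (an ∞/∞ form) and apply L'Hôpital, or use the standard hierarchy e^(|x|) ≫ |x| as x → -∞.
The indeterminate product → 0, so the limit = 1.

Final answer: 1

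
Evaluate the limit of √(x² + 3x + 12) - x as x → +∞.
As x → +∞: multiply by the conjugate to get (3x+12)/(√(x²+3x+12)+x); the denominator ~ 2x, so the limit is 3/2.
Limit = 3/2.

Final answer: 3/2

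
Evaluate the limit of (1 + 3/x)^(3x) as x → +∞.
As x → +∞: write (1 + 3/x)^(3x) = ((1 + 3/x)^x)^3 → (e^3)^3 = e^9.
Limit = e^(9).

Final answer: e^(9)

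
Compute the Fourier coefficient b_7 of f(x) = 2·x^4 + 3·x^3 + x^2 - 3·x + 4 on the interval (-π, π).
b_7 = (1/π) ∫_{-π}^{π} f(x)·sin(7x) dx.
Evaluate the integral (use parity and integration by parts as needed): b_7 = -330/343 + 6·π^2/7.

Final answer: -330/343 + 6·π^2/7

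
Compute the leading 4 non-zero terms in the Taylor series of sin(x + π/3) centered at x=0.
-x^3/12 - √(3)·x^2/4 + x/2 + √(3)/2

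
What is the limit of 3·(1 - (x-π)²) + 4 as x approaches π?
Direct substitution at x = π gives 7.

Final answer: 7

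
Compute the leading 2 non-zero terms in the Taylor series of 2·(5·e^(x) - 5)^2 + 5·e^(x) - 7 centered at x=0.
5·x - 2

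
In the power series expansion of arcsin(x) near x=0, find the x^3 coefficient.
Expand to order 3: arcsin(x) = x^3/6 + x + O(x^4).
The coefficient of x^3 is 1/6.

Final answer: 1/6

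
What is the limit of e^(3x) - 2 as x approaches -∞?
Evaluate the dominant behaviour as x → -∞; each term tends to a finite value or vanishes.
Limit = -2.

Final answer: -2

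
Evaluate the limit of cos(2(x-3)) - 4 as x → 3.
Direct substitution at x = 3 gives -3.

Final answer: -3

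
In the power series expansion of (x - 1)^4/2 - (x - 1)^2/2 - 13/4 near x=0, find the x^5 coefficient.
Expand to order 5: (x - 1)^4/2 - (x - 1)^2/2 - 13/4 = x^4/2 - 2·x^3 + 5·x^2/2 - x - 13/4 + O(x^6).
The coefficient of x^5 is 0.

Final answer: 0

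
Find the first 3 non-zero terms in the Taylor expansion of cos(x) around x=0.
x^4/24 - x^2/2 + 1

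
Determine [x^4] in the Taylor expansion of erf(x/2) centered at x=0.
Expand to order 4: erf(x/2) = -x^3/(12·√(π)) + x/√(π) + O(x^5).
The coefficient of x^4 is 0.

Final answer: 0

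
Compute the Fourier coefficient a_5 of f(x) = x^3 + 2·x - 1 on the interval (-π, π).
a_5 = (1/π) ∫_{-π}^{π} f(x)·cos(5x) dx.
Evaluate the integral (use parity and integration by parts as needed): a_5 = 0.

Final answer: 0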